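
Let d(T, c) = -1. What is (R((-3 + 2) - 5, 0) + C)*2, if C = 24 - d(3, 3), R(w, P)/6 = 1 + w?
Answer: -10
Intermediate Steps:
R(w, P) = 6 + 6*w (R(w, P) = 6*(1 + w) = 6 + 6*w)
C = 25 (C = 24 - 1*(-1) = 24 + 1 = 25)
(R((-3 + 2) - 5, 0) + C)*2 = ((6 + 6*((-3 + 2) - 5)) + 25)*2 = ((6 + 6*(-1 - 5)) + 25)*2 = ((6 + 6*(-6)) + 25)*2 = ((6 - 36) + 25)*2 = (-30 + 25)*2 = -5*2 = -10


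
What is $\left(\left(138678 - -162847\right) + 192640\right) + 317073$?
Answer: $811238$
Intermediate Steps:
$\left(\left(138678 - -162847\right) + 192640\right) + 317073 = \left(\left(138678 + 162847\right) + 192640\right) + 317073 = \left(301525 + 192640\right) + 317073 = 494165 + 317073 = 811238$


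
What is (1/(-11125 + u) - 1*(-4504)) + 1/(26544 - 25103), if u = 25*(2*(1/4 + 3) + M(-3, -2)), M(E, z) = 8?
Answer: 139702951243/31017525 ≈ 4504.0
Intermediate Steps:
u = 725/2 (u = 25*(2*(1/4 + 3) + 8) = 25*(2*(1*(¼) + 3) + 8) = 25*(2*(¼ + 3) + 8) = 25*(2*(13/4) + 8) = 25*(13/2 + 8) = 25*(29/2) = 725/2 ≈ 362.50)
(1/(-11125 + u) - 1*(-4504)) + 1/(26544 - 25103) = (1/(-11125 + 725/2) - 1*(-4504)) + 1/(26544 - 25103) = (1/(-21525/2) + 4504) + 1/1441 = (-2/21525 + 4504) + 1/1441 = 96948598/21525 + 1/1441 = 139702951243/31017525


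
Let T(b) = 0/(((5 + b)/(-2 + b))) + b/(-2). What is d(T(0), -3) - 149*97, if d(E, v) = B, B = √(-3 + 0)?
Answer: -14453 + I*√3 ≈ -14453.0 + 1.732*I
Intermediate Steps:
T(b) = -b/2 (T(b) = 0/(((5 + b)/(-2 + b))) + b*(-½) = 0*((-2 + b)/(5 + b)) - b/2 = 0 - b/2 = -b/2)
B = I*√3 (B = √(-3) = I*√3 ≈ 1.732*I)
d(E, v) = I*√3
d(T(0), -3) - 149*97 = I*√3 - 149*97 = I*√3 - 14453 = -14453 + I*√3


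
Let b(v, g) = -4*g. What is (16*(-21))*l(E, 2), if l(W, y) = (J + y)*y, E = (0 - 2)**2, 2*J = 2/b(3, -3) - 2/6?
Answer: -1288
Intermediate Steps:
J = -1/12 (J = (2/((-4*(-3))) - 2/6)/2 = (2/12 - 2*1/6)/2 = (2*(1/12) - 1/3)/2 = (1/6 - 1/3)/2 = (1/2)*(-1/6) = -1/12 ≈ -0.083333)
E = 4 (E = (-2)**2 = 4)
l(W, y) = y*(-1/12 + y) (l(W, y) = (-1/12 + y)*y = y*(-1/12 + y))
(16*(-21))*l(E, 2) = (16*(-21))*(2*(-1/12 + 2)) = -672*23/12 = -336*23/6 = -1288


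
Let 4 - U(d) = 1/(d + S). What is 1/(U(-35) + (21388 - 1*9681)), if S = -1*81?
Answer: 116/1358477 ≈ 8.5390e-5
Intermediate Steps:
S = -81
U(d) = 4 - 1/(-81 + d) (U(d) = 4 - 1/(d - 81) = 4 - 1/(-81 + d))
1/(U(-35) + (21388 - 1*9681)) = 1/((-325 + 4*(-35))/(-81 - 35) + (21388 - 1*9681)) = 1/((-325 - 140)/(-116) + (21388 - 9681)) = 1/(-1/116*(-465) + 11707) = 1/(465/116 + 11707) = 1/(1358477/116) = 116/1358477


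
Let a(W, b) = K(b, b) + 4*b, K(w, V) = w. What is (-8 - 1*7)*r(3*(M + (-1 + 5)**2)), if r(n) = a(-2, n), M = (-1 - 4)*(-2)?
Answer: -5850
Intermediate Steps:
M = 10 (M = -5*(-2) = 10)
a(W, b) = 5*b (a(W, b) = b + 4*b = 5*b)
r(n) = 5*n
(-8 - 1*7)*r(3*(M + (-1 + 5)**2)) = (-8 - 1*7)*(5*(3*(10 + (-1 + 5)**2))) = (-8 - 7)*(5*(3*(10 + 4**2))) = -75*3*(10 + 16) = -75*3*26 = -75*78 = -15*390 = -5850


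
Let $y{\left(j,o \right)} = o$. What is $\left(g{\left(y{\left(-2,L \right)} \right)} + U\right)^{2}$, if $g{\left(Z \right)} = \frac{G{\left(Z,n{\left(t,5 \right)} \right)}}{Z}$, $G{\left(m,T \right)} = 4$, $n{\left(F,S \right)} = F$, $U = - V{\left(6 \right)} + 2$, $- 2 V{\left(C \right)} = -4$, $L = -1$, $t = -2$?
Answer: $16$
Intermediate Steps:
$V{\left(C \right)} = 2$ ($V{\left(C \right)} = \left(- \frac{1}{2}\right) \left(-4\right) = 2$)
$U = 0$ ($U = \left(-1\right) 2 + 2 = -2 + 2 = 0$)
$g{\left(Z \right)} = \frac{4}{Z}$
$\left(g{\left(y{\left(-2,L \right)} \right)} + U\right)^{2} = \left(\frac{4}{-1} + 0\right)^{2} = \left(4 \left(-1\right) + 0\right)^{2} = \left(-4 + 0\right)^{2} = \left(-4\right)^{2} = 16$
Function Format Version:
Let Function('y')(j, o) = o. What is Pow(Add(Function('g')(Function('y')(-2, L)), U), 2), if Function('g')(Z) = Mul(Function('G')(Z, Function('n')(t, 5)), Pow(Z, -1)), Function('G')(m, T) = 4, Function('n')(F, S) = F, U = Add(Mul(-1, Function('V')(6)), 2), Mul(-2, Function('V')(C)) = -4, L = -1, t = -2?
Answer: 16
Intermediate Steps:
Function('V')(C) = 2 (Function('V')(C) = Mul(Rational(-1, 2), -4) = 2)
U = 0 (U = Add(Mul(-1, 2), 2) = Add(-2, 2) = 0)
Function('g')(Z) = Mul(4, Pow(Z, -1))
Pow(Add(Function('g')(Function('y')(-2, L)), U), 2) = Pow(Add(Mul(4, Pow(-1, -1)), 0), 2) = Pow(Add(Mul(4, -1), 0), 2) = Pow(Add(-4, 0), 2) = Pow(-4, 2) = 16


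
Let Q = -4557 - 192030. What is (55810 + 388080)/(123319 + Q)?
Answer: -221945/36634 ≈ -6.0584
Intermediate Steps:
Q = -196587
(55810 + 388080)/(123319 + Q) = (55810 + 388080)/(123319 - 196587) = 443890/(-73268) = 443890*(-1/73268) = -221945/36634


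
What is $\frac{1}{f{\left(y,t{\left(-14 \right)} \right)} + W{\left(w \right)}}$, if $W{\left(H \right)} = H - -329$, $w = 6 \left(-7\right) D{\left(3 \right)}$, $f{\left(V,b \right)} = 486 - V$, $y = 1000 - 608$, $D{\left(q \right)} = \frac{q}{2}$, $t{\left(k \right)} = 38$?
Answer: $\frac{1}{360} \approx 0.0027778$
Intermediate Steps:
$D{\left(q \right)} = \frac{q}{2}$ ($D{\left(q \right)} = q \frac{1}{2} = \frac{q}{2}$)
$y = 392$
$w = -63$ ($w = 6 \left(-7\right) \frac{1}{2} \cdot 3 = \left(-42\right) \frac{3}{2} = -63$)
$W{\left(H \right)} = 329 + H$ ($W{\left(H \right)} = H + 329 = 329 + H$)
$\frac{1}{f{\left(y,t{\left(-14 \right)} \right)} + W{\left(w \right)}} = \frac{1}{\left(486 - 392\right) + \left(329 - 63\right)} = \frac{1}{\left(486 - 392\right) + 266} = \frac{1}{94 + 266} = \frac{1}{360}$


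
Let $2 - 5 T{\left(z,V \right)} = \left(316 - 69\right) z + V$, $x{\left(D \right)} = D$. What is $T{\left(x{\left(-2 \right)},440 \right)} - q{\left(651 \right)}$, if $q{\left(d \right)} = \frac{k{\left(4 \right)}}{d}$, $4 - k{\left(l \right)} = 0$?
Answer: $\frac{36436}{3255} \approx 11.194$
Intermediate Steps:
$k{\left(l \right)} = 4$ ($k{\left(l \right)} = 4 - 0 = 4 + 0 = 4$)
$T{\left(z,V \right)} = \frac{2}{5} - \frac{247 z}{5} - \frac{V}{5}$ ($T{\left(z,V \right)} = \frac{2}{5} - \frac{\left(316 - 69\right) z + V}{5} = \frac{2}{5} - \frac{247 z + V}{5} = \frac{2}{5} - \frac{V + 247 z}{5} = \frac{2}{5} - \left(\frac{V}{5} + \frac{247 z}{5}\right) = \frac{2}{5} - \frac{247 z}{5} - \frac{V}{5}$)
$q{\left(d \right)} = \frac{4}{d}$
$T{\left(x{\left(-2 \right)},440 \right)} - q{\left(651 \right)} = \left(\frac{2}{5} - - \frac{494}{5} - 88\right) - \frac{4}{651} = \left(\frac{2}{5} + \frac{494}{5} - 88\right) - 4 \cdot \frac{1}{651} = \frac{56}{5} - \frac{4}{651} = \frac{36436}{3255}$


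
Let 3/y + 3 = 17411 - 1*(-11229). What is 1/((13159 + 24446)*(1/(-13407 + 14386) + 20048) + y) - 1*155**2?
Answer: -507797170311169203427/21136198556137242 ≈ -24025.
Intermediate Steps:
y = 3/28637 (y = 3/(-3 + (17411 - 1*(-11229))) = 3/(-3 + (17411 + 11229)) = 3/(-3 + 28640) = 3/28637 ≈ 0.00010476)
1/((13159 + 24446)*(1/(-13407 + 14386) + 20048) + y) - 1*155**2 = 1/((13159 + 24446)*(1/(-13407 + 14386) + 20048) + 3/28637) - 1*155**2 = 1/(37605*(1/979 + 20048) + 3/28637) - 1*24025 = 1/(37605*(1/979 + 20048) + 3/28637) - 24025 = 1/(37605*(19626993/979) + 3/28637) - 24025 = 1/(738073071765/979 + 3/28637) - 24025 = 1/(21136198556137242/28035623) - 24025 = 28035623/21136198556137242 - 24025 = -507797170311169203427/21136198556137242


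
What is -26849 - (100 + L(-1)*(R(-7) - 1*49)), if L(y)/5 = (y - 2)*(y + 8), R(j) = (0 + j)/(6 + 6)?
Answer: -128621/4 ≈ -32155.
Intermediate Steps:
R(j) = j/12
L(y) = 5*(-2 + y)*(8 + y) (L(y) = 5*((y - 2)*(y + 8)) = 5*((-2 + y)*(8 + y)) = 5*(-2 + y)*(8 + y))
-26849 - (100 + L(-1)*(R(-7) - 1*49)) = -26849 - (100 + (-80 + 5*(-1)**2 + 30*(-1))*((1/12)*(-7) - 1*49)) = -26849 - (100 + (-80 + 5*1 - 30)*(-7/12 - 49)) = -26849 - (100 + (-80 + 5 - 30)*(-595/12)) = -26849 - (100 - 105*(-595/12)) = -26849 - (100 + 20825/4) = -26849 - 1*21225/4 = -26849 - 21225/4 = -128621/4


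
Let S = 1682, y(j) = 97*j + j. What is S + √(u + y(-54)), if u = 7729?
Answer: 1682 + √2437 ≈ 1731.4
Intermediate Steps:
y(j) = 98*j
S + √(u + y(-54)) = 1682 + √(7729 + 98*(-54)) = 1682 + √(7729 - 5292) = 1682 + √2437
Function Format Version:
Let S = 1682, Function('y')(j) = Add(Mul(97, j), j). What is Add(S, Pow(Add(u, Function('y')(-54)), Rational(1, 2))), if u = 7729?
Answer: Add(1682, Pow(2437, Rational(1, 2))) ≈ 1731.4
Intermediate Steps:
Function('y')(j) = Mul(98, j)
Add(S, Pow(Add(u, Function('y')(-54)), Rational(1, 2))) = Add(1682, Pow(Add(7729, Mul(98, -54)), Rational(1, 2))) = Add(1682, Pow(Add(7729, -5292), Rational(1, 2))) = Add(1682, Pow(2437, Rational(1, 2)))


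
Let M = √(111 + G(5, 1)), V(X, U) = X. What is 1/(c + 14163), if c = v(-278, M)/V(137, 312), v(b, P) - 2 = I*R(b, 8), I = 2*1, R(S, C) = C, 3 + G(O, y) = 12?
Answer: 137/1940349 ≈ 7.0606e-5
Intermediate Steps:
G(O, y) = 9 (G(O, y) = -3 + 12 = 9)
M = 2*√30 (M = √(111 + 9) = √120 = 2*√30 ≈ 10.954)
I = 2
v(b, P) = 18 (v(b, P) = 2 + 2*8 = 2 + 16 = 18)
c = 18/137 ≈ 0.13139
1/(c + 14163) = 1/(18/137 + 14163) = 1/(1940349/137) = 137/1940349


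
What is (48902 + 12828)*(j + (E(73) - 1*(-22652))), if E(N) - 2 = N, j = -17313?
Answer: 334206220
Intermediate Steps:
E(N) = 2 + N
(48902 + 12828)*(j + (E(73) - 1*(-22652))) = (48902 + 12828)*(-17313 + ((2 + 73) - 1*(-22652))) = 61730*(-17313 + (75 + 22652)) = 61730*(-17313 + 22727) = 61730*5414 = 334206220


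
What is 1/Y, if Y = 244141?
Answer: 1/244141 ≈ 4.0960e-6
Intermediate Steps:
1/Y = 1/244141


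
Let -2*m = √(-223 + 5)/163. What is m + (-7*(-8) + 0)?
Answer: 56 - I*√218/326 ≈ 56.0 - 0.045291*I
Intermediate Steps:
m = -I*√218/326 (m = -√(-223 + 5)/(2*163) = -√(-218)/(2*163) = -I*√218/(2*163) = -I*√218/326 ≈ -0.045291*I)
m + (-7*(-8) + 0) = -I*√218/326 + (-7*(-8) + 0) = -I*√218/326 + (56 + 0) = -I*√218/326 + 56 = 56 - I*√218/326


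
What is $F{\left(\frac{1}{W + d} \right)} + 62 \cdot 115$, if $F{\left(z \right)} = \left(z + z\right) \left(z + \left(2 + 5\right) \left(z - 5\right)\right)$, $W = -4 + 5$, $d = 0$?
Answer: $7076$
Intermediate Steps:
$W = 1$
$F{\left(z \right)} = 2 z \left(-35 + 8 z\right)$ ($F{\left(z \right)} = 2 z \left(z + 7 \left(-5 + z\right)\right) = 2 z \left(z + \left(-35 + 7 z\right)\right) = 2 z \left(-35 + 8 z\right)$)
$F{\left(\frac{1}{W + d} \right)} + 62 \cdot 115 = \frac{2 \left(-35 + \frac{8}{1 + 0}\right)}{1 + 0} + 62 \cdot 115 = \frac{2 \left(-35 + \frac{8}{1}\right)}{1} + 7130 = 2 \cdot 1 \left(-35 + 8 \cdot 1\right) + 7130 = 2 \cdot 1 \left(-35 + 8\right) + 7130 = 2 \cdot 1 \left(-27\right) + 7130 = -54 + 7130 = 7076$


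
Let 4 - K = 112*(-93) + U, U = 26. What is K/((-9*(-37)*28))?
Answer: 5197/4662 ≈ 1.1148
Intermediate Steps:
K = 10394 (K = 4 - (112*(-93) + 26) = 4 - (-10416 + 26) = 4 - 1*(-10390) = 4 + 10390 = 10394)
K/((-9*(-37)*28)) = 10394/((-9*(-37)*28)) = 10394/((333*28)) = 10394/9324 = 10394*(1/9324) = 5197/4662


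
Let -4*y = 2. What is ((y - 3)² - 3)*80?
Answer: 740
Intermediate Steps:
y = -½ (y = -¼*2 = -½ ≈ -0.50000)
((y - 3)² - 3)*80 = ((-½ - 3)² - 3)*80 = ((-7/2)² - 3)*80 = (49/4 - 3)*80 = (37/4)*80 = 740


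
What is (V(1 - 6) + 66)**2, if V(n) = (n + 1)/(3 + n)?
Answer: 4624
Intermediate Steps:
V(n) = (1 + n)/(3 + n)
(V(1 - 6) + 66)**2 = ((1 + (1 - 6))/(3 + (1 - 6)) + 66)**2 = ((1 - 5)/(3 - 5) + 66)**2 = (-4/(-2) + 66)**2 = (-1/2*(-4) + 66)**2 = (2 + 66)**2 = 68**2 = 4624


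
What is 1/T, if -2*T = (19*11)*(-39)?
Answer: 2/8151 ≈ 0.00024537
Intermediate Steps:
T = 8151/2 (T = -19*11*(-39)/2 = -209*(-39)/2 = -½*(-8151) = 8151/2 ≈ 4075.5)
1/T = 1/(8151/2) = 2/8151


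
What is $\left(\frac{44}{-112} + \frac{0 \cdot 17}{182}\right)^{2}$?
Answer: $\frac{121}{784} \approx 0.15434$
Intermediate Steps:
$\left(\frac{44}{-112} + \frac{0 \cdot 17}{182}\right)^{2} = \left(44 \left(- \frac{1}{112}\right) + 0 \cdot \frac{1}{182}\right)^{2} = \left(- \frac{11}{28} + 0\right)^{2} = \left(- \frac{11}{28}\right)^{2} = \frac{121}{784}$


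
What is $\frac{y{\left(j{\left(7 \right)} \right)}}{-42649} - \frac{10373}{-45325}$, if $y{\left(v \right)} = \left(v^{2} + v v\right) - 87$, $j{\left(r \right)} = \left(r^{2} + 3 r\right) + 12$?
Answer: $- \frac{163189248}{1933065925} \approx -0.08442$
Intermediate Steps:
$j{\left(r \right)} = 12 + r^{2} + 3 r$
$y{\left(v \right)} = -87 + 2 v^{2}$ ($y{\left(v \right)} = \left(v^{2} + v^{2}\right) - 87 = 2 v^{2} - 87 = -87 + 2 v^{2}$)
$\frac{y{\left(j{\left(7 \right)} \right)}}{-42649} - \frac{10373}{-45325} = \frac{-87 + 2 \left(12 + 7^{2} + 3 \cdot 7\right)^{2}}{-42649} - \frac{10373}{-45325} = \left(-87 + 2 \left(12 + 49 + 21\right)^{2}\right) \left(- \frac{1}{42649}\right) - - \frac{10373}{45325} = \left(-87 + 2 \cdot 82^{2}\right) \left(- \frac{1}{42649}\right) + \frac{10373}{45325} = \left(-87 + 2 \cdot 6724\right) \left(- \frac{1}{42649}\right) + \frac{10373}{45325} = \left(-87 + 13448\right) \left(- \frac{1}{42649}\right) + \frac{10373}{45325} = 13361 \left(- \frac{1}{42649}\right) + \frac{10373}{45325} = - \frac{13361}{42649} + \frac{10373}{45325} = - \frac{163189248}{1933065925}$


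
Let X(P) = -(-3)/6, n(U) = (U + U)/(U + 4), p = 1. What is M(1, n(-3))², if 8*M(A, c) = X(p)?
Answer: 1/256 ≈ 0.0039063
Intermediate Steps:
n(U) = 2*U/(4 + U) (n(U) = (2*U)/(4 + U) = 2*U/(4 + U))
X(P) = ½ (X(P) = -(-3)/6 = -1*(-½) = ½)
M(A, c) = 1/16 (M(A, c) = (⅛)*(½) = 1/16)
M(1, n(-3))² = (1/16)² = 1/256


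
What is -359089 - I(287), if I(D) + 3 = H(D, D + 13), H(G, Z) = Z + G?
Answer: -359673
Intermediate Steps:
H(G, Z) = G + Z
I(D) = 10 + 2*D (I(D) = -3 + (D + (D + 13)) = -3 + (D + (13 + D)) = -3 + (13 + 2*D) = 10 + 2*D)
-359089 - I(287) = -359089 - (10 + 2*287) = -359089 - (10 + 574) = -359089 - 1*584 = -359089 - 584 = -359673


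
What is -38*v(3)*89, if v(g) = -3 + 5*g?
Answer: -40584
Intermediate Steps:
-38*v(3)*89 = -38*(-3 + 5*3)*89 = -38*(-3 + 15)*89 = -38*12*89 = -456*89 = -40584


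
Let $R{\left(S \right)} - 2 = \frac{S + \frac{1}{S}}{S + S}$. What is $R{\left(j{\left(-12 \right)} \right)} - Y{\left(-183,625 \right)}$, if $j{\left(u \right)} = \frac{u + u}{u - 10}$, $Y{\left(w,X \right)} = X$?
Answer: $- \frac{179159}{288} \approx -622.08$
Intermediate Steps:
$j{\left(u \right)} = \frac{2 u}{-10 + u}$
$R{\left(S \right)} = 2 + \frac{S + \frac{1}{S}}{2 S}$ ($R{\left(S \right)} = 2 + \frac{S + \frac{1}{S}}{S + S} = 2 + \frac{S + \frac{1}{S}}{2 S}$)
$R{\left(j{\left(-12 \right)} \right)} - Y{\left(-183,625 \right)} = \left(\frac{5}{2} + \frac{1}{2 \frac{576}{\left(-10 - 12\right)^{2}}}\right) - 625 = \left(\frac{5}{2} + \frac{1}{2 \cdot \frac{144}{121}}\right) - 625 = \left(\frac{5}{2} + \frac{1}{2} \cdot \frac{121}{144}\right) - 625 = \left(\frac{5}{2} + \frac{121}{288}\right) - 625 = \frac{841}{288} - 625 = - \frac{179159}{288}$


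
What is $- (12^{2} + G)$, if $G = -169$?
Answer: $25$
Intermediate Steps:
$- (12^{2} + G) = - (12^{2} - 169) = - (144 - 169) = \left(-1\right) \left(-25\right) = 25$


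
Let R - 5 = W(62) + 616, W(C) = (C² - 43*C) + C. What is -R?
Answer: -1861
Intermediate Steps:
W(C) = C² - 42*C
R = 1861 (R = 5 + (62*(-42 + 62) + 616) = 5 + (62*20 + 616) = 5 + (1240 + 616) = 5 + 1856 = 1861)
-R = -1*1861 = -1861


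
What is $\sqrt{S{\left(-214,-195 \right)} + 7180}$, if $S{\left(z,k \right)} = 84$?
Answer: $4 \sqrt{454} \approx 85.229$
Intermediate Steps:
$\sqrt{S{\left(-214,-195 \right)} + 7180} = \sqrt{84 + 7180} = \sqrt{7264} = 4 \sqrt{454}$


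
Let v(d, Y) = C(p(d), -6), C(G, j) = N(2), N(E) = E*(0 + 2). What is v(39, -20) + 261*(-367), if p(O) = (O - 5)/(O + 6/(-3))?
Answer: -95783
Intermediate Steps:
p(O) = (-5 + O)/(-2 + O) (p(O) = (-5 + O)/(O + 6*(-⅓)) = (-5 + O)/(O - 2) = (-5 + O)/(-2 + O))
N(E) = 2*E (N(E) = E*2 = 2*E)
C(G, j) = 4 (C(G, j) = 2*2 = 4)
v(d, Y) = 4
v(39, -20) + 261*(-367) = 4 + 261*(-367) = 4 - 95787 = -95783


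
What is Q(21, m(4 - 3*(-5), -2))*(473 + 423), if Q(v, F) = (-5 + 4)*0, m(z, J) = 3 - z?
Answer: 0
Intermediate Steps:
Q(v, F) = 0 (Q(v, F) = -1*0 = 0)
Q(21, m(4 - 3*(-5), -2))*(473 + 423) = 0*(473 + 423) = 0*896 = 0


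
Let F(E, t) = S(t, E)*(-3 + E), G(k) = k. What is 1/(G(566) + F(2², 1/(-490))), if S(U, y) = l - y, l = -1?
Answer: 1/561 ≈ 0.0017825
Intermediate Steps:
S(U, y) = -1 - y
F(E, t) = (-1 - E)*(-3 + E)
1/(G(566) + F(2², 1/(-490))) = 1/(566 - (1 + 2²)*(-3 + 2²)) = 1/(566 - (1 + 4)*(-3 + 4)) = 1/(566 - 1*5*1) = 1/(566 - 5) = 1/561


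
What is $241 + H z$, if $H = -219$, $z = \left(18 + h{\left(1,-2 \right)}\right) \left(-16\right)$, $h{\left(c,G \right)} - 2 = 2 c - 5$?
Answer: $59809$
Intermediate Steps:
$h{\left(c,G \right)} = -3 + 2 c$ ($h{\left(c,G \right)} = 2 + \left(2 c - 5\right) = 2 + \left(-5 + 2 c\right) = -3 + 2 c$)
$z = -272$ ($z = \left(18 + \left(-3 + 2 \cdot 1\right)\right) \left(-16\right) = \left(18 + \left(-3 + 2\right)\right) \left(-16\right) = \left(18 - 1\right) \left(-16\right) = 17 \left(-16\right) = -272$)
$241 + H z = 241 - -59568 = 241 + 59568 = 59809$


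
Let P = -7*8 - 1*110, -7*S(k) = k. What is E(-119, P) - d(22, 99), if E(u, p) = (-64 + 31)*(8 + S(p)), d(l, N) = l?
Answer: -7480/7 ≈ -1068.6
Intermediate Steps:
S(k) = -k/7
P = -166 (P = -56 - 110 = -166)
E(u, p) = -264 + 33*p/7 (E(u, p) = (-64 + 31)*(8 - p/7) = -33*(8 - p/7) = -264 + 33*p/7)
E(-119, P) - d(22, 99) = (-264 + (33/7)*(-166)) - 1*22 = (-264 - 5478/7) - 22 = -7326/7 - 22 = -7480/7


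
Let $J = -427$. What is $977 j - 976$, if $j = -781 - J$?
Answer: $-346834$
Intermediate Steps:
$j = -354$ ($j = -781 - -427 = -781 + 427 = -354$)
$977 j - 976 = 977 \left(-354\right) - 976 = -345858 - 976 = -346834$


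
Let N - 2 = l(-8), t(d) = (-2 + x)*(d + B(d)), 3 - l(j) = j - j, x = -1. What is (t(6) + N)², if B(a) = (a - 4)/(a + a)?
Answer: 729/4 ≈ 182.25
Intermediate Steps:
B(a) = (-4 + a)/(2*a) (B(a) = (-4 + a)/((2*a)) = (-4 + a)*(1/(2*a)) = (-4 + a)/(2*a))
l(j) = 3 (l(j) = 3 - (j - j) = 3 - 1*0 = 3 + 0 = 3)
t(d) = -3*d - 3*(-4 + d)/(2*d) (t(d) = (-2 - 1)*(d + (-4 + d)/(2*d)) = -3*(d + (-4 + d)/(2*d)) = -3*d - 3*(-4 + d)/(2*d))
N = 5 (N = 2 + 3 = 5)
(t(6) + N)² = ((-3/2 - 3*6 + 6/6) + 5)² = ((-3/2 - 18 + 6*(⅙)) + 5)² = ((-3/2 - 18 + 1) + 5)² = (-37/2 + 5)² = (-27/2)² = 729/4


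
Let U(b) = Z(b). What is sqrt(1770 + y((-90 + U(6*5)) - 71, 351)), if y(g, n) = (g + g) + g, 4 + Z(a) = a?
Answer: sqrt(1365) ≈ 36.946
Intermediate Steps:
Z(a) = -4 + a
U(b) = -4 + b
y(g, n) = 3*g (y(g, n) = 2*g + g = 3*g)
sqrt(1770 + y((-90 + U(6*5)) - 71, 351)) = sqrt(1770 + 3*((-90 + (-4 + 6*5)) - 71)) = sqrt(1770 + 3*((-90 + (-4 + 30)) - 71)) = sqrt(1770 + 3*((-90 + 26) - 71)) = sqrt(1770 + 3*(-64 - 71)) = sqrt(1770 + 3*(-135)) = sqrt(1770 - 405) = sqrt(1365)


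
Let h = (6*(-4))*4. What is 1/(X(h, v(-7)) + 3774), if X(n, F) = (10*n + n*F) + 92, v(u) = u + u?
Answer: 1/4250 ≈ 0.00023529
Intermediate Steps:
h = -96 (h = -24*4 = -96)
v(u) = 2*u
X(n, F) = 92 + 10*n + F*n (X(n, F) = (10*n + F*n) + 92 = 92 + 10*n + F*n)
1/(X(h, v(-7)) + 3774) = 1/((92 + 10*(-96) + (2*(-7))*(-96)) + 3774) = 1/((92 - 960 - 14*(-96)) + 3774) = 1/((92 - 960 + 1344) + 3774) = 1/(476 + 3774) = 1/4250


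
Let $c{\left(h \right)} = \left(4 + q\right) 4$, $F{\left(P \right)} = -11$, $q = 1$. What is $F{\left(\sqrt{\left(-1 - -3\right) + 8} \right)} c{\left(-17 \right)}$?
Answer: $-220$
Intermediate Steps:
$c{\left(h \right)} = 20$ ($c{\left(h \right)} = \left(4 + 1\right) 4 = 5 \cdot 4 = 20$)
$F{\left(\sqrt{\left(-1 - -3\right) + 8} \right)} c{\left(-17 \right)} = \left(-11\right) 20 = -220$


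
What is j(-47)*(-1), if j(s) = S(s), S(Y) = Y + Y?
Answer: 94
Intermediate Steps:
S(Y) = 2*Y
j(s) = 2*s
j(-47)*(-1) = (2*(-47))*(-1) = -94*(-1) = 94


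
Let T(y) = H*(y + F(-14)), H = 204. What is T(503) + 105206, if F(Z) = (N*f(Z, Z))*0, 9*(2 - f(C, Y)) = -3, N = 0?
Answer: 207818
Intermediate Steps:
f(C, Y) = 7/3 (f(C, Y) = 2 - ⅑*(-3) = 2 + ⅓ = 7/3)
F(Z) = 0 (F(Z) = (0*(7/3))*0 = 0*0 = 0)
T(y) = 204*y (T(y) = 204*(y + 0) = 204*y)
T(503) + 105206 = 204*503 + 105206 = 102612 + 105206 = 207818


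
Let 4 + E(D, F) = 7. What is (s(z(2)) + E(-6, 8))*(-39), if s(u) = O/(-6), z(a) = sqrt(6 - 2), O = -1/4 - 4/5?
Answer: -4953/40 ≈ -123.82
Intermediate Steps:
E(D, F) = 3 (E(D, F) = -4 + 7 = 3)
O = -21/20 (O = -1*1/4 - 4*1/5 = -1/4 - 4/5 = -21/20 ≈ -1.0500)
z(a) = 2 (z(a) = sqrt(4) = 2)
s(u) = 7/40 (s(u) = -21/20/(-6) = -21/20*(-1/6) = 7/40)
(s(z(2)) + E(-6, 8))*(-39) = (7/40 + 3)*(-39) = (127/40)*(-39) = -4953/40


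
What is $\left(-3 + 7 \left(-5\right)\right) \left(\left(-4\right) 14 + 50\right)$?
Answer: $228$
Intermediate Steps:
$\left(-3 + 7 \left(-5\right)\right) \left(\left(-4\right) 14 + 50\right) = \left(-3 - 35\right) \left(-56 + 50\right) = \left(-38\right) \left(-6\right) = 228$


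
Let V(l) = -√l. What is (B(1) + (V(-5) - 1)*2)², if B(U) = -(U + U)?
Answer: -4 + 16*I*√5 ≈ -4.0 + 35.777*I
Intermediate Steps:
B(U) = -2*U
(B(1) + (V(-5) - 1)*2)² = (-2*1 + (-√(-5) - 1)*2)² = (-2 + (-I*√5 - 1)*2)² = (-2 + (-1 - I*√5)*2)² = (-2 + (-2 - 2*I*√5))² = (-4 - 2*I*√5)²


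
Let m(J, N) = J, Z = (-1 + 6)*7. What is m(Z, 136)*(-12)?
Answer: -420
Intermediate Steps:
Z = 35 (Z = 5*7 = 35)
m(Z, 136)*(-12) = 35*(-12) = -420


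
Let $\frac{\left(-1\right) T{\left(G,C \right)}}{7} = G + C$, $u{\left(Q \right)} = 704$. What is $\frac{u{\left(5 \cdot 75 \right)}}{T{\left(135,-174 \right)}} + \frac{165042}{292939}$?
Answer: $\frac{251285522}{79972347} \approx 3.1422$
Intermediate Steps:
$T{\left(G,C \right)} = - 7 C - 7 G$ ($T{\left(G,C \right)} = - 7 \left(G + C\right) = - 7 \left(C + G\right) = - 7 C - 7 G$)
$\frac{u{\left(5 \cdot 75 \right)}}{T{\left(135,-174 \right)}} + \frac{165042}{292939} = \frac{704}{\left(-7\right) \left(-174\right) - 945} + \frac{165042}{292939} = \frac{704}{1218 - 945} + 165042 \cdot \frac{1}{292939} = \frac{704}{273} + \frac{165042}{292939} = \frac{251285522}{79972347}$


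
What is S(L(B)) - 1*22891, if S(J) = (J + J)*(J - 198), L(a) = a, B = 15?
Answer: -28381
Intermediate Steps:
S(J) = 2*J*(-198 + J) (S(J) = (2*J)*(-198 + J) = 2*J*(-198 + J))
S(L(B)) - 1*22891 = 2*15*(-198 + 15) - 1*22891 = 2*15*(-183) - 22891 = -5490 - 22891 = -28381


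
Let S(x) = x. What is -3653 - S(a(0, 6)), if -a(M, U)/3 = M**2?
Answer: -3653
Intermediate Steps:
a(M, U) = -3*M**2
-3653 - S(a(0, 6)) = -3653 - (-3)*0**2 = -3653 - (-3)*0 = -3653 - 1*0 = -3653 + 0 = -3653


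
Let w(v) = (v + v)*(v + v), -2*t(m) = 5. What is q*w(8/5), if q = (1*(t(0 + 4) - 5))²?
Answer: 576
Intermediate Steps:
t(m) = -5/2 (t(m) = -½*5 = -5/2)
w(v) = 4*v² (w(v) = (2*v)*(2*v) = 4*v²)
q = 225/4 (q = (1*(-5/2 - 5))² = (1*(-15/2))² = (-15/2)² = 225/4 ≈ 56.250)
q*w(8/5) = 225*(4*(8/5)²)/4 = 225*(4*(64/25))/4 = (225/4)*(256/25) = 576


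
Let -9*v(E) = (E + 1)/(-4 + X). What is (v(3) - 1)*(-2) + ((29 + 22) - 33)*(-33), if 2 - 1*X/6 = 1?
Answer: -5324/9 ≈ -591.56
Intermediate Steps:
X = 6 (X = 12 - 6*1 = 12 - 6 = 6)
v(E) = -1/18 - E/18 (v(E) = -(E + 1)/(9*(-4 + 6)) = -(1 + E)/(9*2) = -(½ + E/2)/9 = -1/18 - E/18)
(v(3) - 1)*(-2) + ((29 + 22) - 33)*(-33) = ((-1/18 - 1/18*3) - 1)*(-2) + ((29 + 22) - 33)*(-33) = ((-1/18 - ⅙) - 1)*(-2) + (51 - 33)*(-33) = (-2/9 - 1)*(-2) + 18*(-33) = -11/9*(-2) - 594 = 22/9 - 594 = -5324/9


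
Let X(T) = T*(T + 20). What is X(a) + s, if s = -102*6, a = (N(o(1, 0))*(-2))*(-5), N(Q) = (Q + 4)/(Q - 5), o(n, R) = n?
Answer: -2823/4 ≈ -705.75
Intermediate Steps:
N(Q) = (4 + Q)/(-5 + Q)
a = -25/2 (a = (((4 + 1)/(-5 + 1))*(-2))*(-5) = ((5/(-4))*(-2))*(-5) = (-¼*5*(-2))*(-5) = -5/4*(-2)*(-5) = (5/2)*(-5) = -25/2 ≈ -12.500)
X(T) = T*(20 + T)
s = -612
X(a) + s = -25*(20 - 25/2)/2 - 612 = -25/2*15/2 - 612 = -375/4 - 612 = -2823/4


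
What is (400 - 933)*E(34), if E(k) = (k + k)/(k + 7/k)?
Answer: -1232296/1163 ≈ -1059.6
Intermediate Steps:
E(k) = 2*k/(k + 7/k) (E(k) = (2*k)/(k + 7/k) = 2*k/(k + 7/k))
(400 - 933)*E(34) = (400 - 933)*(2*34²/(7 + 34²)) = -1066*1156/(7 + 1156) = -1066*1156/1163 = -533*2312/1163 = -1232296/1163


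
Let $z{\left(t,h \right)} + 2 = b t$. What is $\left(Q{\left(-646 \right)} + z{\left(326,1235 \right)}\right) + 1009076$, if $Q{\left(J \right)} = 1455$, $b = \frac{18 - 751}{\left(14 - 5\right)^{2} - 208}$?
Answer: $\frac{128576141}{127} \approx 1.0124 \cdot 10^{6}$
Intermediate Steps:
$b = \frac{733}{127}$ ($b = - \frac{733}{9^{2} - 208} = - \frac{733}{81 - 208} = - \frac{733}{-127} = \left(-733\right) \left(- \frac{1}{127}\right) = \frac{733}{127} \approx 5.7717$)
$z{\left(t,h \right)} = -2 + \frac{733 t}{127}$
$\left(Q{\left(-646 \right)} + z{\left(326,1235 \right)}\right) + 1009076 = \left(1455 + \left(-2 + \frac{733}{127} \cdot 326\right)\right) + 1009076 = \left(1455 + \left(-2 + \frac{238958}{127}\right)\right) + 1009076 = \left(1455 + \frac{238704}{127}\right) + 1009076 = \frac{423489}{127} + 1009076 = \frac{128576141}{127}$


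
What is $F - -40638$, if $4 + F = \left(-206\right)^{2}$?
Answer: $83070$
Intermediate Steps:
$F = 42432$ ($F = -4 + \left(-206\right)^{2} = -4 + 42436 = 42432$)
$F - -40638 = 42432 - -40638 = 42432 + 40638 = 83070$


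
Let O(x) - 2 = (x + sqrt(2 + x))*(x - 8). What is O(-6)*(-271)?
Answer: -23306 + 7588*I ≈ -23306.0 + 7588.0*I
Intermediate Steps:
O(x) = 2 + (-8 + x)*(x + sqrt(2 + x)) (O(x) = 2 + (x + sqrt(2 + x))*(x - 8) = 2 + (x + sqrt(2 + x))*(-8 + x) = 2 + (-8 + x)*(x + sqrt(2 + x)))
O(-6)*(-271) = (2 + (-6)**2 - 8*(-6) - 8*sqrt(2 - 6) - 6*sqrt(2 - 6))*(-271) = (2 + 36 + 48 - 16*I - 12*I)*(-271) = (86 - 28*I)*(-271) = -23306 + 7588*I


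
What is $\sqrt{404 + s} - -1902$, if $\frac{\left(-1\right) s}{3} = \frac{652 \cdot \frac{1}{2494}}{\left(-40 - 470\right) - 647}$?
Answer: $1902 + \frac{\sqrt{840972353145626}}{1442779} \approx 1922.1$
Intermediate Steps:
$s = \frac{978}{1442779}$ ($s = - 3 \frac{652 \cdot \frac{1}{2494}}{\left(-40 - 470\right) - 647} = - 3 \frac{652 \cdot \frac{1}{2494}}{-510 - 647} = - 3 \frac{326}{1247 \left(-1157\right)} = - 3 \cdot \frac{326}{1247} \left(- \frac{1}{1157}\right) = \left(-3\right) \left(- \frac{326}{1442779}\right) = \frac{978}{1442779} \approx 0.00067786$)
$\sqrt{404 + s} - -1902 = \sqrt{404 + \frac{978}{1442779}} - -1902 = \sqrt{\frac{582883694}{1442779}} + 1902 = \frac{\sqrt{840972353145626}}{1442779} + 1902 = 1902 + \frac{\sqrt{840972353145626}}{1442779}$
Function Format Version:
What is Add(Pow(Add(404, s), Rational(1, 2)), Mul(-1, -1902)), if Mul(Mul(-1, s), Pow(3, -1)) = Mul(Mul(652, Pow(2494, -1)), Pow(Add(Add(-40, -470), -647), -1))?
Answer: Add(1902, Mul(Rational(1, 1442779), Pow(840972353145626, Rational(1, 2)))) ≈ 1922.1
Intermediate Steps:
s = Rational(978, 1442779) (s = Mul(-3, Mul(Mul(652, Pow(2494, -1)), Pow(Add(Add(-40, -470), -647), -1))) = Mul(-3, Mul(Mul(652, Rational(1, 2494)), Pow(Add(-510, -647), -1))) = Mul(-3, Mul(Rational(326, 1247), Pow(-1157, -1))) = Mul(-3, Mul(Rational(326, 1247), Rational(-1, 1157))) = Mul(-3, Rational(-326, 1442779)) = Rational(978, 1442779) ≈ 0.00067786)
Add(Pow(Add(404, s), Rational(1, 2)), Mul(-1, -1902)) = Add(Pow(Add(404, Rational(978, 1442779)), Rational(1, 2)), Mul(-1, -1902)) = Add(Pow(Rational(582883694, 1442779), Rational(1, 2)), 1902) = Add(Mul(Rational(1, 1442779), Pow(840972353145626, Rational(1, 2))), 1902) = Add(1902, Mul(Rational(1, 1442779), Pow(840972353145626, Rational(1, 2))))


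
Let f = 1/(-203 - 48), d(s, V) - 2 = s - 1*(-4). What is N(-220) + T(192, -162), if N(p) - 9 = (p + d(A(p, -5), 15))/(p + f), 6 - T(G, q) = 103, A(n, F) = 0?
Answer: -4805734/55221 ≈ -87.027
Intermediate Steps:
d(s, V) = 6 + s (d(s, V) = 2 + (s - 1*(-4)) = 2 + (s + 4) = 2 + (4 + s) = 6 + s)
T(G, q) = -97 (T(G, q) = 6 - 1*103 = 6 - 103 = -97)
f = -1/251 (f = 1/(-251) = -1/251 ≈ -0.0039841)
N(p) = 9 + (6 + p)/(-1/251 + p) (N(p) = 9 + (p + (6 + 0))/(p - 1/251) = 9 + (p + 6)/(-1/251 + p) = 9 + (6 + p)/(-1/251 + p))
N(-220) + T(192, -162) = (1497 + 2510*(-220))/(-1 + 251*(-220)) - 97 = (1497 - 552200)/(-1 - 55220) - 97 = -550703/(-55221) - 97 = -1/55221*(-550703) - 97 = 550703/55221 - 97 = -4805734/55221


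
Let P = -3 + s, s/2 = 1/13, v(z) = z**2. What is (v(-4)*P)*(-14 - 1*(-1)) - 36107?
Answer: -35515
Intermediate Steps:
s = 2/13 ≈ 0.15385
P = -37/13 (P = -3 + 2/13 = -37/13 ≈ -2.8462)
(v(-4)*P)*(-14 - 1*(-1)) - 36107 = ((-4)**2*(-37/13))*(-14 - 1*(-1)) - 36107 = (16*(-37/13))*(-14 + 1) - 36107 = -592/13*(-13) - 36107 = 592 - 36107 = -35515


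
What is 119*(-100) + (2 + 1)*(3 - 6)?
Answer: -11909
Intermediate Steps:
119*(-100) + (2 + 1)*(3 - 6) = -11900 + 3*(-3) = -11900 - 9 = -11909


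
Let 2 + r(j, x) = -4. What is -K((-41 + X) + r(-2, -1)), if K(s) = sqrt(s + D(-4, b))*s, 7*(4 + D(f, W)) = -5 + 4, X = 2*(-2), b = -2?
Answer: 51*I*sqrt(2702)/7 ≈ 378.72*I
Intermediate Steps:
r(j, x) = -6 (r(j, x) = -2 - 4 = -6)
X = -4
D(f, W) = -29/7 (D(f, W) = -4 + (-5 + 4)/7 = -4 + (1/7)*(-1) = -4 - 1/7 = -29/7)
K(s) = s*sqrt(-29/7 + s) (K(s) = sqrt(s - 29/7)*s = sqrt(-29/7 + s)*s = s*sqrt(-29/7 + s))
-K((-41 + X) + r(-2, -1)) = -((-41 - 4) - 6)*sqrt(-203 + 49*((-41 - 4) - 6))/7 = -(-45 - 6)*sqrt(-203 + 49*(-45 - 6))/7 = -(-51)*sqrt(-203 + 49*(-51))/7 = -(-51)*sqrt(-203 - 2499)/7 = -(-51)*sqrt(-2702)/7 = -(-51)*I*sqrt(2702)/7 = 51*I*sqrt(2702)/7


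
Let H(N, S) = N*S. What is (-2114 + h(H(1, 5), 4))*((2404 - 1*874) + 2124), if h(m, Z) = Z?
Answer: -7709940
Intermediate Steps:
(-2114 + h(H(1, 5), 4))*((2404 - 1*874) + 2124) = (-2114 + 4)*((2404 - 1*874) + 2124) = -2110*((2404 - 874) + 2124) = -2110*(1530 + 2124) = -2110*3654 = -7709940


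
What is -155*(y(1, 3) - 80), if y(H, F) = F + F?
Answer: 11470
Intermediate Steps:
y(H, F) = 2*F
-155*(y(1, 3) - 80) = -155*(2*3 - 80) = -155*(6 - 80) = -155*(-74) = 11470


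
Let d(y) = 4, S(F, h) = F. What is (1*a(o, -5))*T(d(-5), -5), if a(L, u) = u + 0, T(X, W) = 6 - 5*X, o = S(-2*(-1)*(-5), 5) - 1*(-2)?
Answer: 70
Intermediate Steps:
o = -8 (o = -2*(-1)*(-5) - 1*(-2) = 2*(-5) + 2 = -10 + 2 = -8)
a(L, u) = u
(1*a(o, -5))*T(d(-5), -5) = (1*(-5))*(6 - 5*4) = -5*(6 - 20) = -5*(-14) = 70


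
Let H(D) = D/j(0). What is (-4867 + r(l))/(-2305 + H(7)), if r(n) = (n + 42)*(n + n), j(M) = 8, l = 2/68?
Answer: 11246788/5327137 ≈ 2.1112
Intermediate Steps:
l = 1/34 (l = 2*(1/68) = 1/34 ≈ 0.029412)
H(D) = D/8
r(n) = 2*n*(42 + n) (r(n) = (42 + n)*(2*n) = 2*n*(42 + n))
(-4867 + r(l))/(-2305 + H(7)) = (-4867 + 2*(1/34)*(42 + 1/34))/(-2305 + (1/8)*7) = (-4867 + 2*(1/34)*(1429/34))/(-2305 + 7/8) = (-4867 + 1429/578)/(-18433/8) = -2811697/578*(-8/18433) = 11246788/5327137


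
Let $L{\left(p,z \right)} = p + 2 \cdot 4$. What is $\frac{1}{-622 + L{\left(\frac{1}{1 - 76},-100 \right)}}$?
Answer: $- \frac{75}{46051} \approx -0.0016286$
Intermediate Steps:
$L{\left(p,z \right)} = 8 + p$ ($L{\left(p,z \right)} = p + 8 = 8 + p$)
$\frac{1}{-622 + L{\left(\frac{1}{1 - 76},-100 \right)}} = \frac{1}{-622 + \left(8 + \frac{1}{1 - 76}\right)} = \frac{1}{-622 + \left(8 + \frac{1}{-75}\right)} = \frac{1}{-622 + \left(8 - \frac{1}{75}\right)} = \frac{1}{-622 + \frac{599}{75}} = \frac{1}{- \frac{46051}{75}} = - \frac{75}{46051}$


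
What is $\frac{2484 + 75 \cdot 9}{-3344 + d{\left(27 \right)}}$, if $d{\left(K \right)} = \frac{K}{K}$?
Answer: $- \frac{3159}{3343} \approx -0.94496$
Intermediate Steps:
$d{\left(K \right)} = 1$
$\frac{2484 + 75 \cdot 9}{-3344 + d{\left(27 \right)}} = \frac{2484 + 75 \cdot 9}{-3344 + 1} = \frac{2484 + 675}{-3343} = 3159 \left(- \frac{1}{3343}\right) = - \frac{3159}{3343}$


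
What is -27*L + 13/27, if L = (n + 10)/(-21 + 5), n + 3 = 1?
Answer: 755/54 ≈ 13.981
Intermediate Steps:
n = -2 (n = -3 + 1 = -2)
L = -½ (L = (-2 + 10)/(-21 + 5) = 8/(-16) = 8*(-1/16) = -½ ≈ -0.50000)
-27*L + 13/27 = -27*(-½) + 13/27 = 27/2 + 13*(1/27) = 27/2 + 13/27 = 755/54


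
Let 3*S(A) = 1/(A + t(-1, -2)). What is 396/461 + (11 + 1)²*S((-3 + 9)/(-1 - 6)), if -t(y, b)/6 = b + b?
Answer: 36508/12447 ≈ 2.9331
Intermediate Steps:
t(y, b) = -12*b (t(y, b) = -6*(b + b) = -12*b)
S(A) = 1/(3*(24 + A)) (S(A) = 1/(3*(A - 12*(-2))) = 1/(3*(A + 24)) = 1/(3*(24 + A)))
396/461 + (11 + 1)²*S((-3 + 9)/(-1 - 6)) = 396/461 + (11 + 1)²*(1/(3*(24 + (-3 + 9)/(-1 - 6)))) = 396*(1/461) + 12²*(1/(3*(24 + 6/(-7)))) = 396/461 + 144*(1/(3*(24 + 6*(-⅐)))) = 396/461 + 144*(1/(3*(24 - 6/7))) = 396/461 + 144*(1/(3*(162/7))) = 396/461 + 144*((⅓)*(7/162)) = 396/461 + 144*(7/486) = 396/461 + 56/27 = 36508/12447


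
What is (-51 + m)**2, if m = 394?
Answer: 117649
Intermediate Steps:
(-51 + m)**2 = (-51 + 394)**2 = 343**2 = 117649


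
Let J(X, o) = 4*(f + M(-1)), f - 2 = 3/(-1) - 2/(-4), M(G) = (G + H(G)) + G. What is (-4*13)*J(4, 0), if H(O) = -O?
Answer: 312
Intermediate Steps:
M(G) = G (M(G) = (G - G) + G = 0 + G = G)
f = -1/2 (f = 2 + (3/(-1) - 2/(-4)) = 2 + (3*(-1) - 2*(-1/4)) = 2 + (-3 + 1/2) = 2 - 5/2 = -1/2 ≈ -0.50000)
J(X, o) = -6 (J(X, o) = 4*(-1/2 - 1) = 4*(-3/2) = -6)
(-4*13)*J(4, 0) = -4*13*(-6) = -52*(-6) = 312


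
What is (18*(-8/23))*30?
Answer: -4320/23 ≈ -187.83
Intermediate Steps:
(18*(-8/23))*30 = -144/23*30 = -4320/23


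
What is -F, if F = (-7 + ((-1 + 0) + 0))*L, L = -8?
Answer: -64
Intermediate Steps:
F = 64 (F = (-7 + ((-1 + 0) + 0))*(-8) = (-7 + (-1 + 0))*(-8) = (-7 - 1)*(-8) = -8*(-8) = 64)
-F = -1*64 = -64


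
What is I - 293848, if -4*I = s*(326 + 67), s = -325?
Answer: -1047667/4 ≈ -2.6192e+5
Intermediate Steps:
I = 127725/4 (I = -(-325)*(326 + 67)/4 = -(-325)*393/4 = -1/4*(-127725) = 127725/4 ≈ 31931.)
I - 293848 = 127725/4 - 293848 = -1047667/4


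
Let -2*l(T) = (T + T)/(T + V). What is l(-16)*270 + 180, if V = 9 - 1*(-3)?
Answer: -900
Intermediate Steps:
V = 12 (V = 9 + 3 = 12)
l(T) = -T/(12 + T) (l(T) = -(T + T)/(2*(T + 12)) = -2*T/(2*(12 + T)) = -T/(12 + T))
l(-16)*270 + 180 = -1*(-16)/(12 - 16)*270 + 180 = -1*(-16)/(-4)*270 + 180 = -1*(-16)*(-1/4)*270 + 180 = -4*270 + 180 = -1080 + 180 = -900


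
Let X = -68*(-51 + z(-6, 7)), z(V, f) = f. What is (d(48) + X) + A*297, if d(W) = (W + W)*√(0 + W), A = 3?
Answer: 3883 + 384*√3 ≈ 4548.1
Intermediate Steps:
X = 2992 (X = -68*(-51 + 7) = -68*(-44) = 2992)
d(W) = 2*W^(3/2) (d(W) = (2*W)*√W = 2*W^(3/2))
(d(48) + X) + A*297 = (2*48^(3/2) + 2992) + 3*297 = (2*(192*√3) + 2992) + 891 = (384*√3 + 2992) + 891 = (2992 + 384*√3) + 891 = 3883 + 384*√3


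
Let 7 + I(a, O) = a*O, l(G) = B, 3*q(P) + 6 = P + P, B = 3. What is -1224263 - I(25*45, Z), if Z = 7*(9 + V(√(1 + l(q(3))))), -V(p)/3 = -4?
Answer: -1389631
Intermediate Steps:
q(P) = -2 + 2*P/3 (q(P) = -2 + (P + P)/3 = -2 + (2*P)/3 = -2 + 2*P/3)
l(G) = 3
V(p) = 12 (V(p) = -3*(-4) = 12)
Z = 147 (Z = 7*(9 + 12) = 7*21 = 147)
I(a, O) = -7 + O*a (I(a, O) = -7 + a*O = -7 + O*a)
-1224263 - I(25*45, Z) = -1224263 - (-7 + 147*(25*45)) = -1224263 - (-7 + 147*1125) = -1224263 - (-7 + 165375) = -1224263 - 1*165368 = -1224263 - 165368 = -1389631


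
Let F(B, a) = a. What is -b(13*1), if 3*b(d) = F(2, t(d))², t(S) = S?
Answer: -169/3 ≈ -56.333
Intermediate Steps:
b(d) = d²/3
-b(13*1) = -(13*1)²/3 = -13²/3 = -169/3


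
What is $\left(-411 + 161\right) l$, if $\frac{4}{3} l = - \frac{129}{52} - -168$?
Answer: $- \frac{3227625}{104} \approx -31035.0$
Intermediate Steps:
$l = \frac{25821}{208}$ ($l = \frac{3 \left(- \frac{129}{52} - -168\right)}{4} = \frac{3 \left(\left(-129\right) \frac{1}{52} + 168\right)}{4} = \frac{3 \left(- \frac{129}{52} + 168\right)}{4} = \frac{3}{4} \cdot \frac{8607}{52} = \frac{25821}{208} \approx 124.14$)
$\left(-411 + 161\right) l = \left(-411 + 161\right) \frac{25821}{208} = \left(-250\right) \frac{25821}{208} = - \frac{3227625}{104}$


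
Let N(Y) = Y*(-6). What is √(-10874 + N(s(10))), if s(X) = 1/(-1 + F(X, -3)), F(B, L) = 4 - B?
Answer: 4*I*√33299/7 ≈ 104.27*I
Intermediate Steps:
s(X) = 1/(3 - X) (s(X) = 1/(-1 + (4 - X)) = 1/(3 - X))
N(Y) = -6*Y
√(-10874 + N(s(10))) = √(-10874 - (-6)/(-3 + 10)) = √(-10874 - (-6)/7) = √(-10874 - 6*(-⅐)) = √(-10874 + 6/7) = √(-76112/7) = 4*I*√33299/7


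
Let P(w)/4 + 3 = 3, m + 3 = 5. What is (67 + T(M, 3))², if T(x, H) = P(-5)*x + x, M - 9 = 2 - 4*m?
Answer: 4900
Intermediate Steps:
m = 2 (m = -3 + 5 = 2)
M = 3 (M = 9 + (2 - 4*2) = 9 + (2 - 8) = 9 - 6 = 3)
P(w) = 0 (P(w) = -12 + 4*3 = -12 + 12 = 0)
T(x, H) = x (T(x, H) = 0*x + x = 0 + x = x)
(67 + T(M, 3))² = (67 + 3)² = 70² = 4900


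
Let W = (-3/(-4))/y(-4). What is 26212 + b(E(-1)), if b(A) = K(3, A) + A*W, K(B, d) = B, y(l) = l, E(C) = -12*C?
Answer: 104851/4 ≈ 26213.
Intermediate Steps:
W = -3/16 (W = -3/(-4)/(-4) = -3*(-¼)*(-¼) = (¾)*(-¼) = -3/16 ≈ -0.18750)
b(A) = 3 - 3*A/16 (b(A) = 3 + A*(-3/16) = 3 - 3*A/16)
26212 + b(E(-1)) = 26212 + (3 - (-9)*(-1)/4) = 26212 + (3 - 3/16*12) = 26212 + (3 - 9/4) = 26212 + ¾ = 104851/4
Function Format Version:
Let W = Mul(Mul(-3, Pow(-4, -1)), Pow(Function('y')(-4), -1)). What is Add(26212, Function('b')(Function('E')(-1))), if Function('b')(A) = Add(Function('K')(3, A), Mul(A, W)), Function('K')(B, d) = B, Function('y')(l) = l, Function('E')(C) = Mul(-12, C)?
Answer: Rational(104851, 4) ≈ 26213.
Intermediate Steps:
W = Rational(-3, 16) (W = Mul(Mul(-3, Pow(-4, -1)), Pow(-4, -1)) = Mul(Mul(-3, Rational(-1, 4)), Rational(-1, 4)) = Mul(Rational(3, 4), Rational(-1, 4)) = Rational(-3, 16) ≈ -0.18750)
Function('b')(A) = Add(3, Mul(Rational(-3, 16), A)) (Function('b')(A) = Add(3, Mul(A, Rational(-3, 16))) = Add(3, Mul(Rational(-3, 16), A)))
Add(26212, Function('b')(Function('E')(-1))) = Add(26212, Add(3, Mul(Rational(-3, 16), Mul(-12, -1)))) = Add(26212, Add(3, Mul(Rational(-3, 16), 12))) = Add(26212, Add(3, Rational(-9, 4))) = Add(26212, Rational(3, 4)) = Rational(104851, 4)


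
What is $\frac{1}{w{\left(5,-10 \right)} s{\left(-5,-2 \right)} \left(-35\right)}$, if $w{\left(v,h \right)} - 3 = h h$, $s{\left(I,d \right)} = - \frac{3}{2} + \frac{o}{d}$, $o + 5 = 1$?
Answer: $- \frac{2}{3605} \approx -0.00055479$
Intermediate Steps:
$o = -4$ ($o = -5 + 1 = -4$)
$s{\left(I,d \right)} = - \frac{3}{2} - \frac{4}{d}$
$w{\left(v,h \right)} = 3 + h^{2}$ ($w{\left(v,h \right)} = 3 + h h = 3 + h^{2}$)
$\frac{1}{w{\left(5,-10 \right)} s{\left(-5,-2 \right)} \left(-35\right)} = \frac{1}{\left(3 + \left(-10\right)^{2}\right) \left(- \frac{3}{2} - \frac{4}{-2}\right) \left(-35\right)} = \frac{1}{\left(3 + 100\right) \left(- \frac{3}{2} - -2\right) \left(-35\right)} = \frac{1}{103 \left(- \frac{3}{2} + 2\right) \left(-35\right)} = \frac{1}{103 \cdot \frac{1}{2} \left(-35\right)} = \frac{1}{\frac{103}{2} \left(-35\right)} = \frac{1}{- \frac{3605}{2}} = - \frac{2}{3605}$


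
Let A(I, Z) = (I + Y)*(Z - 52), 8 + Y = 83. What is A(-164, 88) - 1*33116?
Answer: -36320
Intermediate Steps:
Y = 75 (Y = -8 + 83 = 75)
A(I, Z) = (-52 + Z)*(75 + I) (A(I, Z) = (I + 75)*(Z - 52) = (75 + I)*(-52 + Z) = (-52 + Z)*(75 + I))
A(-164, 88) - 1*33116 = (-3900 - 52*(-164) + 75*88 - 164*88) - 1*33116 = (-3900 + 8528 + 6600 - 14432) - 33116 = -3204 - 33116 = -36320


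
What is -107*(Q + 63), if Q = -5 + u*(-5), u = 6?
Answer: -2996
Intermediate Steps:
Q = -35 (Q = -5 + 6*(-5) = -5 - 30 = -35)
-107*(Q + 63) = -107*(-35 + 63) = -107*28 = -2996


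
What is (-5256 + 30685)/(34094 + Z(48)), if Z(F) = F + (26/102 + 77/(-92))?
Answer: 119312868/160191533 ≈ 0.74481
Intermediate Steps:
Z(F) = -2731/4692 + F (Z(F) = F + (26*(1/102) + 77*(-1/92)) = F + (13/51 - 77/92) = F - 2731/4692 = -2731/4692 + F)
(-5256 + 30685)/(34094 + Z(48)) = (-5256 + 30685)/(34094 + (-2731/4692 + 48)) = 25429/(34094 + 222485/4692) = 25429/(160191533/4692) = 25429*(4692/160191533) = 119312868/160191533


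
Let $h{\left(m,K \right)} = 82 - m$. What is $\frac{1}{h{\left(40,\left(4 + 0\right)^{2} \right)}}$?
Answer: $\frac{1}{42} \approx 0.02381$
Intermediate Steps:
$\frac{1}{h{\left(40,\left(4 + 0\right)^{2} \right)}} = \frac{1}{82 - 40} = \frac{1}{42}$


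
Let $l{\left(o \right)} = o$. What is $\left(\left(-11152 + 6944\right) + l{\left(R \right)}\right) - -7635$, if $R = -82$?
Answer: $3345$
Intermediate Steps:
$\left(\left(-11152 + 6944\right) + l{\left(R \right)}\right) - -7635 = \left(\left(-11152 + 6944\right) - 82\right) - -7635 = \left(-4208 - 82\right) + 7635 = -4290 + 7635 = 3345$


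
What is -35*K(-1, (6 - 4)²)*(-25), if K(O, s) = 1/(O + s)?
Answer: 875/3 ≈ 291.67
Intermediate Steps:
-35*K(-1, (6 - 4)²)*(-25) = -35/(-1 + (6 - 4)²)*(-25) = -35/(-1 + 2²)*(-25) = -35/(-1 + 4)*(-25) = -35/3*(-25) = 875/3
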